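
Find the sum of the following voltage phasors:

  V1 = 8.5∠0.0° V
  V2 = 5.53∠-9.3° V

Step 1 — Convert each phasor to rectangular form:
  V1 = 8.5·(cos(0.0°) + j·sin(0.0°)) = 8.5 V
  V2 = 5.53·(cos(-9.3°) + j·sin(-9.3°)) = 5.457 - j0.8937 V
Step 2 — Sum components: V_total = 13.96 - j0.8937 V.
Step 3 — Convert to polar: |V_total| = 13.99 V, ∠V_total = -3.7°.

V_total = 13.99∠-3.7° V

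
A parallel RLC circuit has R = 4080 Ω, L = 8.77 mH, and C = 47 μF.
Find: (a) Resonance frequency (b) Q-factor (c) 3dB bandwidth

Step 1 — Resonance: ω₀ = 1/√(LC) = 1/√(0.00877·4.7e-05) = 1558 rad/s.
Step 2 — f₀ = ω₀/(2π) = 247.9 Hz.
Step 3 — Parallel Q: Q = R/(ω₀L) = 4080/(1558·0.00877) = 298.7.
Step 4 — Bandwidth: Δω = ω₀/Q = 5.215 rad/s; BW = Δω/(2π) = 0.83 Hz.

(a) f₀ = 247.9 Hz  (b) Q = 298.7  (c) BW = 0.83 Hz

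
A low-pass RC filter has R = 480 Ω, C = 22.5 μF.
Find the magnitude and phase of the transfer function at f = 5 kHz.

Step 1 — Angular frequency: ω = 2π·5000 = 3.142e+04 rad/s.
Step 2 — Transfer function: H(jω) = 1/(1 + jωRC).
Step 3 — Denominator: 1 + jωRC = 1 + j·3.142e+04·480·2.25e-05 = 1 + j339.3.
Step 4 — H = 8.687e-06 - j0.002947.
Step 5 — Magnitude: |H| = 0.002947 (-50.6 dB); phase: φ = -89.8°.

|H| = 0.002947 (-50.6 dB), φ = -89.8°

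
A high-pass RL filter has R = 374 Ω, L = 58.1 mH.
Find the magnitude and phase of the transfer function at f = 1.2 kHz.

Step 1 — Angular frequency: ω = 2π·1200 = 7540 rad/s.
Step 2 — Transfer function: H(jω) = jωL/(R + jωL).
Step 3 — Numerator jωL = j·438.1; denominator R + jωL = 374 + j438.1.
Step 4 — H = 0.5784 + j0.4938.
Step 5 — Magnitude: |H| = 0.7605 (-2.4 dB); phase: φ = 40.5°.

|H| = 0.7605 (-2.4 dB), φ = 40.5°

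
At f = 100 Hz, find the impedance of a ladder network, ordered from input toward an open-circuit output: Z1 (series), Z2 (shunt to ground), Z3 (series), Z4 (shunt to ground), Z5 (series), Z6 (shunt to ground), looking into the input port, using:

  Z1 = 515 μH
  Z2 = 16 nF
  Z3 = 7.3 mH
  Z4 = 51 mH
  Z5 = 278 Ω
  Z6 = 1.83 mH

Step 1 — Angular frequency: ω = 2π·f = 2π·100 = 628.3 rad/s.
Step 2 — Component impedances:
  Z1: Z = jωL = j·628.3·0.000515 = 0 + j0.3236 Ω
  Z2: Z = 1/(jωC) = -j/(ω·C) = 0 - j9.947e+04 Ω
  Z3: Z = jωL = j·628.3·0.0073 = 0 + j4.587 Ω
  Z4: Z = jωL = j·628.3·0.051 = 0 + j32.04 Ω
  Z5: Z = R = 278 Ω
  Z6: Z = jωL = j·628.3·0.00183 = 0 + j1.15 Ω
Step 3 — Ladder network (open output): work backward from the far end, alternating series and parallel combinations. Z_in = 3.644 + j36.53 Ω = 36.71∠84.3° Ω.

Z = 3.644 + j36.53 Ω = 36.71∠84.3° Ω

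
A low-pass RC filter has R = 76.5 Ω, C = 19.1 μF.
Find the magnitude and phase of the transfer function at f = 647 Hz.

Step 1 — Angular frequency: ω = 2π·647 = 4065 rad/s.
Step 2 — Transfer function: H(jω) = 1/(1 + jωRC).
Step 3 — Denominator: 1 + jωRC = 1 + j·4065·76.5·1.91e-05 = 1 + j5.94.
Step 4 — H = 0.02756 - j0.1637.
Step 5 — Magnitude: |H| = 0.166 (-15.6 dB); phase: φ = -80.4°.

|H| = 0.166 (-15.6 dB), φ = -80.4°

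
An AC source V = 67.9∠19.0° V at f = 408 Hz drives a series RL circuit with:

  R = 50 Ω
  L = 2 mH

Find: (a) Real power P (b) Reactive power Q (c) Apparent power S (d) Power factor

Step 1 — Angular frequency: ω = 2π·f = 2π·408 = 2564 rad/s.
Step 2 — Component impedances:
  R: Z = R = 50 Ω
  L: Z = jωL = j·2564·0.002 = 0 + j5.127 Ω
Step 3 — Series combination: Z_total = R + L = 50 + j5.127 Ω = 50.26∠5.9° Ω.
Step 4 — Source phasor: V = 67.9∠19.0° V = 64.2 + j22.11 V.
Step 5 — Current: I = V / Z = 1.316 + j0.3072 A = 1.351∠13.1° A.
Step 6 — Complex power: S = V·I* = 91.25 + j9.357 VA.
Step 7 — Real power: P = Re(S) = 91.25 W.
Step 8 — Reactive power: Q = Im(S) = 9.357 VAR.
Step 9 — Apparent power: |S| = 91.73 VA.
Step 10 — Power factor: PF = P/|S| = 0.9948 (lagging).

(a) P = 91.25 W  (b) Q = 9.357 VAR  (c) S = 91.73 VA  (d) PF = 0.9948 (lagging)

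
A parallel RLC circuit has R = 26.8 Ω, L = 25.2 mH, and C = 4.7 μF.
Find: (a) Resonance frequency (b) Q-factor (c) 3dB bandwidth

Step 1 — Resonance: ω₀ = 1/√(LC) = 1/√(0.0252·4.7e-06) = 2906 rad/s.
Step 2 — f₀ = ω₀/(2π) = 462.5 Hz.
Step 3 — Parallel Q: Q = R/(ω₀L) = 26.8/(2906·0.0252) = 0.366.
Step 4 — Bandwidth: Δω = ω₀/Q = 7939 rad/s; BW = Δω/(2π) = 1264 Hz.

(a) f₀ = 462.5 Hz  (b) Q = 0.366  (c) BW = 1264 Hz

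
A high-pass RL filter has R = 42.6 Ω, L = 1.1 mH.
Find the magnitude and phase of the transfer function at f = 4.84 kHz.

Step 1 — Angular frequency: ω = 2π·4840 = 3.041e+04 rad/s.
Step 2 — Transfer function: H(jω) = jωL/(R + jωL).
Step 3 — Numerator jωL = j·33.45; denominator R + jωL = 42.6 + j33.45.
Step 4 — H = 0.3814 + j0.4857.
Step 5 — Magnitude: |H| = 0.6176 (-4.2 dB); phase: φ = 51.9°.

|H| = 0.6176 (-4.2 dB), φ = 51.9°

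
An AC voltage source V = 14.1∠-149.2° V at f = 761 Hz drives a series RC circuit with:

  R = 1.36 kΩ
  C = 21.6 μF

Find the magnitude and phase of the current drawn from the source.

Step 1 — Angular frequency: ω = 2π·f = 2π·761 = 4782 rad/s.
Step 2 — Component impedances:
  R: Z = R = 1360 Ω
  C: Z = 1/(jωC) = -j/(ω·C) = 0 - j9.682 Ω
Step 3 — Series combination: Z_total = R + C = 1360 - j9.682 Ω = 1360∠-0.4° Ω.
Step 4 — Source phasor: V = 14.1∠-149.2° V = -12.11 - j7.22 V.
Step 5 — Ohm's law: I = V / Z_total = (-12.11 - j7.22) / (1360 - j9.682) = -0.008867 - j0.005372 A.
Step 6 — Convert to polar: |I| = 0.01037 A, ∠I = -148.8°.

I = 0.01037∠-148.8° A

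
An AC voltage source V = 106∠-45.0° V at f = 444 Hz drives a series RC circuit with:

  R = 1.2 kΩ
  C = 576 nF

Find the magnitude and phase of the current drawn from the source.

Step 1 — Angular frequency: ω = 2π·f = 2π·444 = 2790 rad/s.
Step 2 — Component impedances:
  R: Z = R = 1200 Ω
  C: Z = 1/(jωC) = -j/(ω·C) = 0 - j622.3 Ω
Step 3 — Series combination: Z_total = R + C = 1200 - j622.3 Ω = 1352∠-27.4° Ω.
Step 4 — Source phasor: V = 106∠-45.0° V = 74.95 - j74.95 V.
Step 5 — Ohm's law: I = V / Z_total = (74.95 - j74.95) / (1200 - j622.3) = 0.07475 - j0.0237 A.
Step 6 — Convert to polar: |I| = 0.07842 A, ∠I = -17.6°.

I = 0.07842∠-17.6° A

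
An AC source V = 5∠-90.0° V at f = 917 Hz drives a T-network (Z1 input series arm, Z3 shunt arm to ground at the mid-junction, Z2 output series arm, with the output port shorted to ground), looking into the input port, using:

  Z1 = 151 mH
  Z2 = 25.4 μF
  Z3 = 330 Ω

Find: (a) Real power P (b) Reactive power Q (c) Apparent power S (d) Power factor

Step 1 — Angular frequency: ω = 2π·f = 2π·917 = 5762 rad/s.
Step 2 — Component impedances:
  Z1: Z = jωL = j·5762·0.151 = 0 + j870 Ω
  Z2: Z = 1/(jωC) = -j/(ω·C) = 0 - j6.833 Ω
  Z3: Z = R = 330 Ω
Step 3 — With the output port shorted to ground, the output series arm Z2 runs from the junction to ground; the shunt arm Z3 also runs from the junction to ground. They appear in parallel: Z3 || Z2 = 0.1414 - j6.83 Ω.
Step 4 — Series with input arm Z1: Z_in = Z1 + (Z3 || Z2) = 0.1414 + j863.2 Ω = 863.2∠90.0° Ω.
Step 5 — Source phasor: V = 5∠-90.0° V = 0 - j5 V.
Step 6 — Current: I = V / Z = -0.005793 - j9.491e-07 A = 0.005793∠-180.0° A.
Step 7 — Complex power: S = V·I* = 4.745e-06 + j0.02896 VA.
Step 8 — Real power: P = Re(S) = 4.745e-06 W.
Step 9 — Reactive power: Q = Im(S) = 0.02896 VAR.
Step 10 — Apparent power: |S| = 0.02896 VA.
Step 11 — Power factor: PF = P/|S| = 0.0001638 (lagging).

(a) P = 4.745e-06 W  (b) Q = 0.02896 VAR  (c) S = 0.02896 VA  (d) PF = 0.0001638 (lagging)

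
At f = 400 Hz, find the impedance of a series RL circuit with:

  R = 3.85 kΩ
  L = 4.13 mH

Step 1 — Angular frequency: ω = 2π·f = 2π·400 = 2513 rad/s.
Step 2 — Component impedances:
  R: Z = R = 3850 Ω
  L: Z = jωL = j·2513·0.00413 = 0 + j10.38 Ω
Step 3 — Series combination: Z_total = R + L = 3850 + j10.38 Ω = 3850∠0.2° Ω.

Z = 3850 + j10.38 Ω = 3850∠0.2° Ω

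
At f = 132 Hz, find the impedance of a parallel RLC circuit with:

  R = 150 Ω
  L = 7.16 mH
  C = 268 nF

Step 1 — Angular frequency: ω = 2π·f = 2π·132 = 829.4 rad/s.
Step 2 — Component impedances:
  R: Z = R = 150 Ω
  L: Z = jωL = j·829.4·0.00716 = 0 + j5.938 Ω
  C: Z = 1/(jωC) = -j/(ω·C) = 0 - j4499 Ω
Step 3 — Parallel combination: 1/Z_total = 1/R + 1/L + 1/C; Z_total = 0.2353 + j5.937 Ω = 5.942∠87.7° Ω.

Z = 0.2353 + j5.937 Ω = 5.942∠87.7° Ω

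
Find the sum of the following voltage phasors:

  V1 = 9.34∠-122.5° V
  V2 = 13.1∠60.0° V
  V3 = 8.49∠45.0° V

Step 1 — Convert each phasor to rectangular form:
  V1 = 9.34·(cos(-122.5°) + j·sin(-122.5°)) = -5.018 - j7.877 V
  V2 = 13.1·(cos(60.0°) + j·sin(60.0°)) = 6.55 + j11.34 V
  V3 = 8.49·(cos(45.0°) + j·sin(45.0°)) = 6.003 + j6.003 V
Step 2 — Sum components: V_total = 7.535 + j9.471 V.
Step 3 — Convert to polar: |V_total| = 12.1 V, ∠V_total = 51.5°.

V_total = 12.1∠51.5° V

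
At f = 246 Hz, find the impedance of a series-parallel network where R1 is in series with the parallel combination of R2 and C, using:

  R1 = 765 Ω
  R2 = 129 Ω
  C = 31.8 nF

Step 1 — Angular frequency: ω = 2π·f = 2π·246 = 1546 rad/s.
Step 2 — Component impedances:
  R1: Z = R = 765 Ω
  R2: Z = R = 129 Ω
  C: Z = 1/(jωC) = -j/(ω·C) = 0 - j2.035e+04 Ω
Step 3 — Parallel branch: R2 || C = 1/(1/R2 + 1/C) = 129 - j0.8179 Ω.
Step 4 — Series with R1: Z_total = R1 + (R2 || C) = 894 - j0.8179 Ω = 894∠-0.1° Ω.

Z = 894 - j0.8179 Ω = 894∠-0.1° Ω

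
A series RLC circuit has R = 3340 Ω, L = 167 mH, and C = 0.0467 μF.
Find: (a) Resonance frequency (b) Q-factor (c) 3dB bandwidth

Step 1 — Resonance: ω₀ = 1/√(LC) = 1/√(0.167·4.67e-08) = 1.132e+04 rad/s.
Step 2 — f₀ = ω₀/(2π) = 1802 Hz.
Step 3 — Series Q: Q = ω₀L/R = 1.132e+04·0.167/3340 = 0.5662.
Step 4 — Bandwidth: Δω = ω₀/Q = 2e+04 rad/s; BW = Δω/(2π) = 3183 Hz.

(a) f₀ = 1802 Hz  (b) Q = 0.5662  (c) BW = 3183 Hz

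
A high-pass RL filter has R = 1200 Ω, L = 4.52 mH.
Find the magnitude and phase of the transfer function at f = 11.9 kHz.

Step 1 — Angular frequency: ω = 2π·1.19e+04 = 7.477e+04 rad/s.
Step 2 — Transfer function: H(jω) = jωL/(R + jωL).
Step 3 — Numerator jωL = j·338; denominator R + jωL = 1200 + j338.
Step 4 — H = 0.07349 + j0.2609.
Step 5 — Magnitude: |H| = 0.2711 (-11.3 dB); phase: φ = 74.3°.

|H| = 0.2711 (-11.3 dB), φ = 74.3°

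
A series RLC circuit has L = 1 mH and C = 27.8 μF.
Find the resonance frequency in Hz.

Step 1 — Resonance condition Im(Z)=0 gives ω₀ = 1/√(LC).
Step 2 — ω₀ = 1/√(0.001·2.78e-05) = 5998 rad/s.
Step 3 — f₀ = ω₀/(2π) = 954.5 Hz.

f₀ = 954.5 Hz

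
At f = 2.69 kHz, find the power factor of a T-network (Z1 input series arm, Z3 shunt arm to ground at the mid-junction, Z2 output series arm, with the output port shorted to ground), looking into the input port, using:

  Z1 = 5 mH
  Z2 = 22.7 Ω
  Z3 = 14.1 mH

Step 1 — Angular frequency: ω = 2π·f = 2π·2690 = 1.69e+04 rad/s.
Step 2 — Component impedances:
  Z1: Z = jωL = j·1.69e+04·0.005 = 0 + j84.51 Ω
  Z2: Z = R = 22.7 Ω
  Z3: Z = jωL = j·1.69e+04·0.0141 = 0 + j238.3 Ω
Step 3 — With the output port shorted to ground, the output series arm Z2 runs from the junction to ground; the shunt arm Z3 also runs from the junction to ground. They appear in parallel: Z3 || Z2 = 22.5 + j2.143 Ω.
Step 4 — Series with input arm Z1: Z_in = Z1 + (Z3 || Z2) = 22.5 + j86.65 Ω = 89.52∠75.4° Ω.
Step 5 — Power factor: PF = cos(φ) = Re(Z)/|Z| = 22.5/89.52 = 0.2513.
Step 6 — Type: Im(Z) = 86.65 ⇒ lagging (phase φ = 75.4°).

PF = 0.2513 (lagging, φ = 75.4°)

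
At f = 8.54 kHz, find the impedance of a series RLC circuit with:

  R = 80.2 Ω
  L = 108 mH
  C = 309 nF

Step 1 — Angular frequency: ω = 2π·f = 2π·8540 = 5.366e+04 rad/s.
Step 2 — Component impedances:
  R: Z = R = 80.2 Ω
  L: Z = jωL = j·5.366e+04·0.108 = 0 + j5795 Ω
  C: Z = 1/(jωC) = -j/(ω·C) = 0 - j60.31 Ω
Step 3 — Series combination: Z_total = R + L + C = 80.2 + j5735 Ω = 5735∠89.2° Ω.

Z = 80.2 + j5735 Ω = 5735∠89.2° Ω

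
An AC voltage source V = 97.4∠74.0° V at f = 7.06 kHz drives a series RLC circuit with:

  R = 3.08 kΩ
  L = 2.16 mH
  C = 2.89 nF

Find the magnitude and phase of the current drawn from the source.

Step 1 — Angular frequency: ω = 2π·f = 2π·7060 = 4.436e+04 rad/s.
Step 2 — Component impedances:
  R: Z = R = 3080 Ω
  L: Z = jωL = j·4.436e+04·0.00216 = 0 + j95.82 Ω
  C: Z = 1/(jωC) = -j/(ω·C) = 0 - j7800 Ω
Step 3 — Series combination: Z_total = R + L + C = 3080 - j7705 Ω = 8297∠-68.2° Ω.
Step 4 — Source phasor: V = 97.4∠74.0° V = 26.85 + j93.63 V.
Step 5 — Ohm's law: I = V / Z_total = (26.85 + j93.63) / (3080 - j7705) = -0.009277 + j0.007193 A.
Step 6 — Convert to polar: |I| = 0.01174 A, ∠I = 142.2°.

I = 0.01174∠142.2° A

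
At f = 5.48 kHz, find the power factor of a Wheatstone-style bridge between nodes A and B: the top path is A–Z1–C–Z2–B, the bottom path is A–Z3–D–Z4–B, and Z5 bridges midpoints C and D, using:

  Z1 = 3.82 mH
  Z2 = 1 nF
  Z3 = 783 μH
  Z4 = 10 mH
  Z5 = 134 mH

Step 1 — Angular frequency: ω = 2π·f = 2π·5480 = 3.443e+04 rad/s.
Step 2 — Component impedances:
  Z1: Z = jωL = j·3.443e+04·0.00382 = 0 + j131.5 Ω
  Z2: Z = 1/(jωC) = -j/(ω·C) = 0 - j2.904e+04 Ω
  Z3: Z = jωL = j·3.443e+04·0.000783 = 0 + j26.96 Ω
  Z4: Z = jωL = j·3.443e+04·0.01 = 0 + j344.3 Ω
  Z5: Z = jωL = j·3.443e+04·0.134 = 0 + j4614 Ω
Step 3 — Bridge requires nodal analysis (the Z5 bridge couples midpoints C and D, so the two paths cannot be reduced to a simple series/parallel combination). Setting node B to ground and injecting 1 A at node A, the 3-node admittance system at A, C, D solves to V_A = Z_AB = 0 + j375.9 Ω = 375.9∠90.0° Ω.
Step 4 — Power factor: PF = cos(φ) = Re(Z)/|Z| = 0/375.9 = 0.
Step 5 — Type: Im(Z) = 375.9 ⇒ lagging (phase φ = 90.0°).

PF = 0 (lagging, φ = 90.0°)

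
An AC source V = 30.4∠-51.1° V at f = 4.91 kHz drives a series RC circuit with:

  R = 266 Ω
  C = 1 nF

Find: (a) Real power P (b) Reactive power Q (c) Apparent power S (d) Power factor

Step 1 — Angular frequency: ω = 2π·f = 2π·4910 = 3.085e+04 rad/s.
Step 2 — Component impedances:
  R: Z = R = 266 Ω
  C: Z = 1/(jωC) = -j/(ω·C) = 0 - j3.241e+04 Ω
Step 3 — Series combination: Z_total = R + C = 266 - j3.241e+04 Ω = 3.242e+04∠-89.5° Ω.
Step 4 — Source phasor: V = 30.4∠-51.1° V = 19.09 - j23.66 V.
Step 5 — Current: I = V / Z = 0.0007347 + j0.0005829 A = 0.0009378∠38.4° A.
Step 6 — Complex power: S = V·I* = 0.0002339 - j0.02851 VA.
Step 7 — Real power: P = Re(S) = 0.0002339 W.
Step 8 — Reactive power: Q = Im(S) = -0.02851 VAR.
Step 9 — Apparent power: |S| = 0.02851 VA.
Step 10 — Power factor: PF = P/|S| = 0.008206 (leading).

(a) P = 0.0002339 W  (b) Q = -0.02851 VAR  (c) S = 0.02851 VA  (d) PF = 0.008206 (leading)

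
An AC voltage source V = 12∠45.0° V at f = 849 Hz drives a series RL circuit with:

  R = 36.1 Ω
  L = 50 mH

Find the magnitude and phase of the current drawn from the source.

Step 1 — Angular frequency: ω = 2π·f = 2π·849 = 5334 rad/s.
Step 2 — Component impedances:
  R: Z = R = 36.1 Ω
  L: Z = jωL = j·5334·0.05 = 0 + j266.7 Ω
Step 3 — Series combination: Z_total = R + L = 36.1 + j266.7 Ω = 269.2∠82.3° Ω.
Step 4 — Source phasor: V = 12∠45.0° V = 8.485 + j8.485 V.
Step 5 — Ohm's law: I = V / Z_total = (8.485 + j8.485) / (36.1 + j266.7) = 0.03547 - j0.02701 A.
Step 6 — Convert to polar: |I| = 0.04458 A, ∠I = -37.3°.

I = 0.04458∠-37.3° A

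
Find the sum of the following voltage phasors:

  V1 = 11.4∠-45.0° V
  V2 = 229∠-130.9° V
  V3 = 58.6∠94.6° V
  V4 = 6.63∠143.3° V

Step 1 — Convert each phasor to rectangular form:
  V1 = 11.4·(cos(-45.0°) + j·sin(-45.0°)) = 8.061 - j8.061 V
  V2 = 229·(cos(-130.9°) + j·sin(-130.9°)) = -149.9 - j173.1 V
  V3 = 58.6·(cos(94.6°) + j·sin(94.6°)) = -4.7 + j58.41 V
  V4 = 6.63·(cos(143.3°) + j·sin(143.3°)) = -5.316 + j3.962 V
Step 2 — Sum components: V_total = -151.9 - j118.8 V.
Step 3 — Convert to polar: |V_total| = 192.8 V, ∠V_total = -142.0°.

V_total = 192.8∠-142.0° V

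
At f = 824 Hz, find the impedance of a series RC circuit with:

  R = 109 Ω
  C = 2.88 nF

Step 1 — Angular frequency: ω = 2π·f = 2π·824 = 5177 rad/s.
Step 2 — Component impedances:
  R: Z = R = 109 Ω
  C: Z = 1/(jωC) = -j/(ω·C) = 0 - j6.707e+04 Ω
Step 3 — Series combination: Z_total = R + C = 109 - j6.707e+04 Ω = 6.707e+04∠-89.9° Ω.

Z = 109 - j6.707e+04 Ω = 6.707e+04∠-89.9° Ω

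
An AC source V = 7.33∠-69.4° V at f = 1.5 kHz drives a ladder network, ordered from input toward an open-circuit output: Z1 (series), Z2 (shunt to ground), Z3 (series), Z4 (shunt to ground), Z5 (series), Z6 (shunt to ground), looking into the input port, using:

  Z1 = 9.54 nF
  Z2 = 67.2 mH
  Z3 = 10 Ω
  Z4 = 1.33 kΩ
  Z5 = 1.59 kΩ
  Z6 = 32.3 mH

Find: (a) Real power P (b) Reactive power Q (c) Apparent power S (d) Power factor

Step 1 — Angular frequency: ω = 2π·f = 2π·1500 = 9425 rad/s.
Step 2 — Component impedances:
  Z1: Z = 1/(jωC) = -j/(ω·C) = 0 - j1.112e+04 Ω
  Z2: Z = jωL = j·9425·0.0672 = 0 + j633.3 Ω
  Z3: Z = R = 10 Ω
  Z4: Z = R = 1330 Ω
  Z5: Z = R = 1590 Ω
  Z6: Z = jωL = j·9425·0.0323 = 0 + j304.4 Ω
Step 3 — Ladder network (open output): work backward from the far end, alternating series and parallel combinations. Z_in = 287.7 - j1.076e+04 Ω = 1.076e+04∠-88.5° Ω.
Step 4 — Source phasor: V = 7.33∠-69.4° V = 2.579 - j6.861 V.
Step 5 — Current: I = V / Z = 0.0006437 + j0.0002225 A = 0.0006811∠19.1° A.
Step 6 — Complex power: S = V·I* = 0.0001334 - j0.00499 VA.
Step 7 — Real power: P = Re(S) = 0.0001334 W.
Step 8 — Reactive power: Q = Im(S) = -0.00499 VAR.
Step 9 — Apparent power: |S| = 0.004992 VA.
Step 10 — Power factor: PF = P/|S| = 0.02673 (leading).

(a) P = 0.0001334 W  (b) Q = -0.00499 VAR  (c) S = 0.004992 VA  (d) PF = 0.02673 (leading)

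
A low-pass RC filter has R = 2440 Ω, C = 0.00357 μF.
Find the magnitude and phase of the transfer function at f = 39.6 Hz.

Step 1 — Angular frequency: ω = 2π·39.6 = 248.8 rad/s.
Step 2 — Transfer function: H(jω) = 1/(1 + jωRC).
Step 3 — Denominator: 1 + jωRC = 1 + j·248.8·2440·3.57e-09 = 1 + j0.002167.
Step 4 — H = 1 - j0.002167.
Step 5 — Magnitude: |H| = 1 (-0.0 dB); phase: φ = -0.1°.

|H| = 1 (-0.0 dB), φ = -0.1°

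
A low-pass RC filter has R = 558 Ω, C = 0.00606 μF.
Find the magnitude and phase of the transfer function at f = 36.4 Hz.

Step 1 — Angular frequency: ω = 2π·36.4 = 228.7 rad/s.
Step 2 — Transfer function: H(jω) = 1/(1 + jωRC).
Step 3 — Denominator: 1 + jωRC = 1 + j·228.7·558·6.06e-09 = 1 + j0.0007734.
Step 4 — H = 1 - j0.0007734.
Step 5 — Magnitude: |H| = 1 (-0.0 dB); phase: φ = -0.0°.

|H| = 1 (-0.0 dB), φ = -0.0°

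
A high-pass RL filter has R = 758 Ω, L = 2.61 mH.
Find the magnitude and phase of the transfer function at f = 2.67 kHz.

Step 1 — Angular frequency: ω = 2π·2670 = 1.678e+04 rad/s.
Step 2 — Transfer function: H(jω) = jωL/(R + jωL).
Step 3 — Numerator jωL = j·43.79; denominator R + jωL = 758 + j43.79.
Step 4 — H = 0.003326 + j0.05757.
Step 5 — Magnitude: |H| = 0.05767 (-24.8 dB); phase: φ = 86.7°.

|H| = 0.05767 (-24.8 dB), φ = 86.7°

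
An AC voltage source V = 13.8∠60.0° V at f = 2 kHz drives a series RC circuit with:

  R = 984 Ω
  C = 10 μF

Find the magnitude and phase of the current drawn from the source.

Step 1 — Angular frequency: ω = 2π·f = 2π·2000 = 1.257e+04 rad/s.
Step 2 — Component impedances:
  R: Z = R = 984 Ω
  C: Z = 1/(jωC) = -j/(ω·C) = 0 - j7.958 Ω
Step 3 — Series combination: Z_total = R + C = 984 - j7.958 Ω = 984∠-0.5° Ω.
Step 4 — Source phasor: V = 13.8∠60.0° V = 6.9 + j11.95 V.
Step 5 — Ohm's law: I = V / Z_total = (6.9 + j11.95) / (984 - j7.958) = 0.006914 + j0.0122 A.
Step 6 — Convert to polar: |I| = 0.01402 A, ∠I = 60.5°.

I = 0.01402∠60.5° A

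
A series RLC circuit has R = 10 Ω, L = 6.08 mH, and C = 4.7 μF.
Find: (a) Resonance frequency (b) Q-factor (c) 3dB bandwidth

Step 1 — Resonance: ω₀ = 1/√(LC) = 1/√(0.00608·4.7e-06) = 5916 rad/s.
Step 2 — f₀ = ω₀/(2π) = 941.5 Hz.
Step 3 — Series Q: Q = ω₀L/R = 5916·0.00608/10 = 3.597.
Step 4 — Bandwidth: Δω = ω₀/Q = 1645 rad/s; BW = Δω/(2π) = 261.8 Hz.

(a) f₀ = 941.5 Hz  (b) Q = 3.597  (c) BW = 261.8 Hz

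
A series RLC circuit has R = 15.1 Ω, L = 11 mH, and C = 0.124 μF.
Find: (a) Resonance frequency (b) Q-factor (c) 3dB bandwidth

Step 1 — Resonance: ω₀ = 1/√(LC) = 1/√(0.011·1.24e-07) = 2.708e+04 rad/s.
Step 2 — f₀ = ω₀/(2π) = 4309 Hz.
Step 3 — Series Q: Q = ω₀L/R = 2.708e+04·0.011/15.1 = 19.72.
Step 4 — Bandwidth: Δω = ω₀/Q = 1373 rad/s; BW = Δω/(2π) = 218.5 Hz.

(a) f₀ = 4309 Hz  (b) Q = 19.72  (c) BW = 218.5 Hz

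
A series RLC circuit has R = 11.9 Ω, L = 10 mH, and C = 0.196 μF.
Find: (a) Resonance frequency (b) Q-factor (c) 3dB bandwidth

Step 1 — Resonance: ω₀ = 1/√(LC) = 1/√(0.01·1.96e-07) = 2.259e+04 rad/s.
Step 2 — f₀ = ω₀/(2π) = 3595 Hz.
Step 3 — Series Q: Q = ω₀L/R = 2.259e+04·0.01/11.9 = 18.98.
Step 4 — Bandwidth: Δω = ω₀/Q = 1190 rad/s; BW = Δω/(2π) = 189.4 Hz.

(a) f₀ = 3595 Hz  (b) Q = 18.98  (c) BW = 189.4 Hz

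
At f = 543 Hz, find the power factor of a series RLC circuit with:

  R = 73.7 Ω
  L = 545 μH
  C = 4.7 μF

Step 1 — Angular frequency: ω = 2π·f = 2π·543 = 3412 rad/s.
Step 2 — Component impedances:
  R: Z = R = 73.7 Ω
  L: Z = jωL = j·3412·0.000545 = 0 + j1.859 Ω
  C: Z = 1/(jωC) = -j/(ω·C) = 0 - j62.36 Ω
Step 3 — Series combination: Z_total = R + L + C = 73.7 - j60.5 Ω = 95.35∠-39.4° Ω.
Step 4 — Power factor: PF = cos(φ) = Re(Z)/|Z| = 73.7/95.35 = 0.7729.
Step 5 — Type: Im(Z) = -60.5 ⇒ leading (phase φ = -39.4°).

PF = 0.7729 (leading, φ = -39.4°)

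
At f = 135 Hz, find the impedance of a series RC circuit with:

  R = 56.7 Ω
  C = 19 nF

Step 1 — Angular frequency: ω = 2π·f = 2π·135 = 848.2 rad/s.
Step 2 — Component impedances:
  R: Z = R = 56.7 Ω
  C: Z = 1/(jωC) = -j/(ω·C) = 0 - j6.205e+04 Ω
Step 3 — Series combination: Z_total = R + C = 56.7 - j6.205e+04 Ω = 6.205e+04∠-89.9° Ω.

Z = 56.7 - j6.205e+04 Ω = 6.205e+04∠-89.9° Ω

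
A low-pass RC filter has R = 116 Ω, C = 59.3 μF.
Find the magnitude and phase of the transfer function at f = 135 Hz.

Step 1 — Angular frequency: ω = 2π·135 = 848.2 rad/s.
Step 2 — Transfer function: H(jω) = 1/(1 + jωRC).
Step 3 — Denominator: 1 + jωRC = 1 + j·848.2·116·5.93e-05 = 1 + j5.835.
Step 4 — H = 0.02853 - j0.1665.
Step 5 — Magnitude: |H| = 0.1689 (-15.4 dB); phase: φ = -80.3°.

|H| = 0.1689 (-15.4 dB), φ = -80.3°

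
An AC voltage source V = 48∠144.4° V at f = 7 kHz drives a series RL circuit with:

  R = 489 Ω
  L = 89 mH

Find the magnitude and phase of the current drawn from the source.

Step 1 — Angular frequency: ω = 2π·f = 2π·7000 = 4.398e+04 rad/s.
Step 2 — Component impedances:
  R: Z = R = 489 Ω
  L: Z = jωL = j·4.398e+04·0.089 = 0 + j3914 Ω
Step 3 — Series combination: Z_total = R + L = 489 + j3914 Ω = 3945∠82.9° Ω.
Step 4 — Source phasor: V = 48∠144.4° V = -39.03 + j27.94 V.
Step 5 — Ohm's law: I = V / Z_total = (-39.03 + j27.94) / (489 + j3914) = 0.005802 + j0.0107 A.
Step 6 — Convert to polar: |I| = 0.01217 A, ∠I = 61.5°.

I = 0.01217∠61.5° A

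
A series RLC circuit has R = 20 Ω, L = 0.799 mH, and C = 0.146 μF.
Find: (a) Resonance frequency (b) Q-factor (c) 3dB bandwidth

Step 1 — Resonance: ω₀ = 1/√(LC) = 1/√(0.000799·1.46e-07) = 9.259e+04 rad/s.
Step 2 — f₀ = ω₀/(2π) = 1.474e+04 Hz.
Step 3 — Series Q: Q = ω₀L/R = 9.259e+04·0.000799/20 = 3.699.
Step 4 — Bandwidth: Δω = ω₀/Q = 2.503e+04 rad/s; BW = Δω/(2π) = 3984 Hz.

(a) f₀ = 1.474e+04 Hz  (b) Q = 3.699  (c) BW = 3984 Hz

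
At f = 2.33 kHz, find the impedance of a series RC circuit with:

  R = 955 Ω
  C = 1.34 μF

Step 1 — Angular frequency: ω = 2π·f = 2π·2330 = 1.464e+04 rad/s.
Step 2 — Component impedances:
  R: Z = R = 955 Ω
  C: Z = 1/(jωC) = -j/(ω·C) = 0 - j50.98 Ω
Step 3 — Series combination: Z_total = R + C = 955 - j50.98 Ω = 956.4∠-3.1° Ω.

Z = 955 - j50.98 Ω = 956.4∠-3.1° Ω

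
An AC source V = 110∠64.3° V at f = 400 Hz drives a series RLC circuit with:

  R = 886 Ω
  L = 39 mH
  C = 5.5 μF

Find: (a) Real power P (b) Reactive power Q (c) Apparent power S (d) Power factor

Step 1 — Angular frequency: ω = 2π·f = 2π·400 = 2513 rad/s.
Step 2 — Component impedances:
  R: Z = R = 886 Ω
  L: Z = jωL = j·2513·0.039 = 0 + j98.02 Ω
  C: Z = 1/(jωC) = -j/(ω·C) = 0 - j72.34 Ω
Step 3 — Series combination: Z_total = R + L + C = 886 + j25.67 Ω = 886.4∠1.7° Ω.
Step 4 — Source phasor: V = 110∠64.3° V = 47.7 + j99.12 V.
Step 5 — Current: I = V / Z = 0.05703 + j0.1102 A = 0.1241∠62.6° A.
Step 6 — Complex power: S = V·I* = 13.65 + j0.3954 VA.
Step 7 — Real power: P = Re(S) = 13.65 W.
Step 8 — Reactive power: Q = Im(S) = 0.3954 VAR.
Step 9 — Apparent power: |S| = 13.65 VA.
Step 10 — Power factor: PF = P/|S| = 0.9996 (lagging).

(a) P = 13.65 W  (b) Q = 0.3954 VAR  (c) S = 13.65 VA  (d) PF = 0.9996 (lagging)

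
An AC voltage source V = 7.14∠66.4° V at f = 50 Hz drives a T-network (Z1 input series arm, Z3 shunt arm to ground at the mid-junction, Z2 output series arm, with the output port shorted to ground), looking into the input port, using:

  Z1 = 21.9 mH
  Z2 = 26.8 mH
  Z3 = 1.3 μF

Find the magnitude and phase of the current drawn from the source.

Step 1 — Angular frequency: ω = 2π·f = 2π·50 = 314.2 rad/s.
Step 2 — Component impedances:
  Z1: Z = jωL = j·314.2·0.0219 = 0 + j6.88 Ω
  Z2: Z = jωL = j·314.2·0.0268 = 0 + j8.419 Ω
  Z3: Z = 1/(jωC) = -j/(ω·C) = 0 - j2449 Ω
Step 3 — With the output port shorted to ground, the output series arm Z2 runs from the junction to ground; the shunt arm Z3 also runs from the junction to ground. They appear in parallel: Z3 || Z2 = 0 + j8.449 Ω.
Step 4 — Series with input arm Z1: Z_in = Z1 + (Z3 || Z2) = 0 + j15.33 Ω = 15.33∠90.0° Ω.
Step 5 — Source phasor: V = 7.14∠66.4° V = 2.858 + j6.543 V.
Step 6 — Ohm's law: I = V / Z_total = (2.858 + j6.543) / (0 + j15.33) = 0.4268 - j0.1865 A.
Step 7 — Convert to polar: |I| = 0.4658 A, ∠I = -23.6°.

I = 0.4658∠-23.6° A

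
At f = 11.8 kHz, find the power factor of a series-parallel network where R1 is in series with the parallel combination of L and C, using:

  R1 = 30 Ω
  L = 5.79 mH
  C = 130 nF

Step 1 — Angular frequency: ω = 2π·f = 2π·1.18e+04 = 7.414e+04 rad/s.
Step 2 — Component impedances:
  R1: Z = R = 30 Ω
  L: Z = jωL = j·7.414e+04·0.00579 = 0 + j429.3 Ω
  C: Z = 1/(jωC) = -j/(ω·C) = 0 - j103.8 Ω
Step 3 — Parallel branch: L || C = 1/(1/L + 1/C) = 0 - j136.8 Ω.
Step 4 — Series with R1: Z_total = R1 + (L || C) = 30 - j136.8 Ω = 140.1∠-77.6° Ω.
Step 5 — Power factor: PF = cos(φ) = Re(Z)/|Z| = 30/140.07 = 0.2142.
Step 6 — Type: Im(Z) = -136.8 ⇒ leading (phase φ = -77.6°).

PF = 0.2142 (leading, φ = -77.6°)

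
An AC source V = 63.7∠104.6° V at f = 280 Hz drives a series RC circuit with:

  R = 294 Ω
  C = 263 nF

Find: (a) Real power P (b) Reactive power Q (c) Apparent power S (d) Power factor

Step 1 — Angular frequency: ω = 2π·f = 2π·280 = 1759 rad/s.
Step 2 — Component impedances:
  R: Z = R = 294 Ω
  C: Z = 1/(jωC) = -j/(ω·C) = 0 - j2161 Ω
Step 3 — Series combination: Z_total = R + C = 294 - j2161 Ω = 2181∠-82.3° Ω.
Step 4 — Source phasor: V = 63.7∠104.6° V = -16.06 + j61.64 V.
Step 5 — Current: I = V / Z = -0.029 - j0.003485 A = 0.0292∠-173.1° A.
Step 6 — Complex power: S = V·I* = 0.2508 - j1.843 VA.
Step 7 — Real power: P = Re(S) = 0.2508 W.
Step 8 — Reactive power: Q = Im(S) = -1.843 VAR.
Step 9 — Apparent power: |S| = 1.86 VA.
Step 10 — Power factor: PF = P/|S| = 0.1348 (leading).

(a) P = 0.2508 W  (b) Q = -1.843 VAR  (c) S = 1.86 VA  (d) PF = 0.1348 (leading)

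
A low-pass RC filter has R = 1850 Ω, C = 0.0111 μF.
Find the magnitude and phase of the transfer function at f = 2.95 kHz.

Step 1 — Angular frequency: ω = 2π·2950 = 1.854e+04 rad/s.
Step 2 — Transfer function: H(jω) = 1/(1 + jωRC).
Step 3 — Denominator: 1 + jωRC = 1 + j·1.854e+04·1850·1.11e-08 = 1 + j0.3806.
Step 4 — H = 0.8735 - j0.3325.
Step 5 — Magnitude: |H| = 0.9346 (-0.6 dB); phase: φ = -20.8°.

|H| = 0.9346 (-0.6 dB), φ = -20.8°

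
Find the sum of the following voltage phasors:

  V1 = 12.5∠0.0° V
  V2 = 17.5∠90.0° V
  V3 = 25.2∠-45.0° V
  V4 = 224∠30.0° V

Step 1 — Convert each phasor to rectangular form:
  V1 = 12.5·(cos(0.0°) + j·sin(0.0°)) = 12.5 V
  V2 = 17.5·(cos(90.0°) + j·sin(90.0°)) = 0 + j17.5 V
  V3 = 25.2·(cos(-45.0°) + j·sin(-45.0°)) = 17.82 - j17.82 V
  V4 = 224·(cos(30.0°) + j·sin(30.0°)) = 194 + j112 V
Step 2 — Sum components: V_total = 224.3 + j111.7 V.
Step 3 — Convert to polar: |V_total| = 250.6 V, ∠V_total = 26.5°.

V_total = 250.6∠26.5° V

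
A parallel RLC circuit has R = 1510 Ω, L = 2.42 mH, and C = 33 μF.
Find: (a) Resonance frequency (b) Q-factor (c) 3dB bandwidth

Step 1 — Resonance: ω₀ = 1/√(LC) = 1/√(0.00242·3.3e-05) = 3539 rad/s.
Step 2 — f₀ = ω₀/(2π) = 563.2 Hz.
Step 3 — Parallel Q: Q = R/(ω₀L) = 1510/(3539·0.00242) = 176.3.
Step 4 — Bandwidth: Δω = ω₀/Q = 20.07 rad/s; BW = Δω/(2π) = 3.194 Hz.

(a) f₀ = 563.2 Hz  (b) Q = 176.3  (c) BW = 3.194 Hz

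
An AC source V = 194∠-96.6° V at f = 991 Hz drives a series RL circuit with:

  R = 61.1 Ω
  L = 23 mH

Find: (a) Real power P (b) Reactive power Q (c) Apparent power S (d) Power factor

Step 1 — Angular frequency: ω = 2π·f = 2π·991 = 6227 rad/s.
Step 2 — Component impedances:
  R: Z = R = 61.1 Ω
  L: Z = jωL = j·6227·0.023 = 0 + j143.2 Ω
Step 3 — Series combination: Z_total = R + L = 61.1 + j143.2 Ω = 155.7∠66.9° Ω.
Step 4 — Source phasor: V = 194∠-96.6° V = -22.3 - j192.7 V.
Step 5 — Current: I = V / Z = -1.195 - j0.354 A = 1.246∠-163.5° A.
Step 6 — Complex power: S = V·I* = 94.85 + j222.3 VA.
Step 7 — Real power: P = Re(S) = 94.85 W.
Step 8 — Reactive power: Q = Im(S) = 222.3 VAR.
Step 9 — Apparent power: |S| = 241.7 VA.
Step 10 — Power factor: PF = P/|S| = 0.3924 (lagging).

(a) P = 94.85 W  (b) Q = 222.3 VAR  (c) S = 241.7 VA  (d) PF = 0.3924 (lagging)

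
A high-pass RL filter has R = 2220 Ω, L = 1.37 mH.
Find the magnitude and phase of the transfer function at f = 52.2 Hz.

Step 1 — Angular frequency: ω = 2π·52.2 = 328 rad/s.
Step 2 — Transfer function: H(jω) = jωL/(R + jωL).
Step 3 — Numerator jωL = j·0.4493; denominator R + jωL = 2220 + j0.4493.
Step 4 — H = 4.097e-08 + j0.0002024.
Step 5 — Magnitude: |H| = 0.0002024 (-73.9 dB); phase: φ = 90.0°.

|H| = 0.0002024 (-73.9 dB), φ = 90.0°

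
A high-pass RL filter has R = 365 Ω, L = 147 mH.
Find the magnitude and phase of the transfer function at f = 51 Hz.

Step 1 — Angular frequency: ω = 2π·51 = 320.4 rad/s.
Step 2 — Transfer function: H(jω) = jωL/(R + jωL).
Step 3 — Numerator jωL = j·47.11; denominator R + jωL = 365 + j47.11.
Step 4 — H = 0.01638 + j0.1269.
Step 5 — Magnitude: |H| = 0.128 (-17.9 dB); phase: φ = 82.6°.

|H| = 0.128 (-17.9 dB), φ = 82.6°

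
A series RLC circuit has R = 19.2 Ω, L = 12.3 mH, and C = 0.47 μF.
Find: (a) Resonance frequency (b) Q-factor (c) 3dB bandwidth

Step 1 — Resonance condition Im(Z)=0 gives ω₀ = 1/√(LC).
Step 2 — ω₀ = 1/√(0.0123·4.7e-07) = 1.315e+04 rad/s.
Step 3 — f₀ = ω₀/(2π) = 2093 Hz.
Step 4 — Series Q: Q = ω₀L/R = 1.315e+04·0.0123/19.2 = 8.426.
Step 5 — 3dB bandwidth: Δω = ω₀/Q = 1561 rad/s; BW = Δω/(2π) = 248.4 Hz.

(a) f₀ = 2093 Hz  (b) Q = 8.426  (c) BW = 248.4 Hz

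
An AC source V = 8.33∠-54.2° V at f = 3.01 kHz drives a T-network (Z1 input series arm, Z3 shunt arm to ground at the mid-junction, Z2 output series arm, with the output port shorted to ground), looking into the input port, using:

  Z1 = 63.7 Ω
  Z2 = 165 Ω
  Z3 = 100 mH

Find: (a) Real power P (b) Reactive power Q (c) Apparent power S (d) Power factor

Step 1 — Angular frequency: ω = 2π·f = 2π·3010 = 1.891e+04 rad/s.
Step 2 — Component impedances:
  Z1: Z = R = 63.7 Ω
  Z2: Z = R = 165 Ω
  Z3: Z = jωL = j·1.891e+04·0.1 = 0 + j1891 Ω
Step 3 — With the output port shorted to ground, the output series arm Z2 runs from the junction to ground; the shunt arm Z3 also runs from the junction to ground. They appear in parallel: Z3 || Z2 = 163.8 + j14.29 Ω.
Step 4 — Series with input arm Z1: Z_in = Z1 + (Z3 || Z2) = 227.5 + j14.29 Ω = 227.9∠3.6° Ω.
Step 5 — Source phasor: V = 8.33∠-54.2° V = 4.873 - j6.756 V.
Step 6 — Current: I = V / Z = 0.01948 - j0.03093 A = 0.03655∠-57.8° A.
Step 7 — Complex power: S = V·I* = 0.3039 + j0.01909 VA.
Step 8 — Real power: P = Re(S) = 0.3039 W.
Step 9 — Reactive power: Q = Im(S) = 0.01909 VAR.
Step 10 — Apparent power: |S| = 0.3045 VA.
Step 11 — Power factor: PF = P/|S| = 0.998 (lagging).

(a) P = 0.3039 W  (b) Q = 0.01909 VAR  (c) S = 0.3045 VA  (d) PF = 0.998 (lagging)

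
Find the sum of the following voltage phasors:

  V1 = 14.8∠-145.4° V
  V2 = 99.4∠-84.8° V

Step 1 — Convert each phasor to rectangular form:
  V1 = 14.8·(cos(-145.4°) + j·sin(-145.4°)) = -12.18 - j8.404 V
  V2 = 99.4·(cos(-84.8°) + j·sin(-84.8°)) = 9.009 - j98.99 V
Step 2 — Sum components: V_total = -3.174 - j107.4 V.
Step 3 — Convert to polar: |V_total| = 107.4 V, ∠V_total = -91.7°.

V_total = 107.4∠-91.7° V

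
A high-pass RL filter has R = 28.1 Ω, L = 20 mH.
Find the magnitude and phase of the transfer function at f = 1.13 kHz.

Step 1 — Angular frequency: ω = 2π·1130 = 7100 rad/s.
Step 2 — Transfer function: H(jω) = jωL/(R + jωL).
Step 3 — Numerator jωL = j·142; denominator R + jωL = 28.1 + j142.
Step 4 — H = 0.9623 + j0.1904.
Step 5 — Magnitude: |H| = 0.981 (-0.2 dB); phase: φ = 11.2°.

|H| = 0.981 (-0.2 dB), φ = 11.2°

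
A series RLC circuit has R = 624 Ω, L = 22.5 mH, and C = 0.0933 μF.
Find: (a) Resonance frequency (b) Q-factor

Step 1 — Resonance condition Im(Z)=0 gives ω₀ = 1/√(LC).
Step 2 — ω₀ = 1/√(0.0225·9.33e-08) = 2.183e+04 rad/s.
Step 3 — f₀ = ω₀/(2π) = 3474 Hz.
Step 4 — Series Q: Q = ω₀L/R = 2.183e+04·0.0225/624 = 0.787.

(a) f₀ = 3474 Hz  (b) Q = 0.787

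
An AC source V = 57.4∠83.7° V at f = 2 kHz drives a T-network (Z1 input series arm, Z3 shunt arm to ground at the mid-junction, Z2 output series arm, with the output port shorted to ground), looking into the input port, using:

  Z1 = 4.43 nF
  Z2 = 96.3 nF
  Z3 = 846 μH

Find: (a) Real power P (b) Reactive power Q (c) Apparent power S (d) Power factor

Step 1 — Angular frequency: ω = 2π·f = 2π·2000 = 1.257e+04 rad/s.
Step 2 — Component impedances:
  Z1: Z = 1/(jωC) = -j/(ω·C) = 0 - j1.796e+04 Ω
  Z2: Z = 1/(jωC) = -j/(ω·C) = 0 - j826.3 Ω
  Z3: Z = jωL = j·1.257e+04·0.000846 = 0 + j10.63 Ω
Step 3 — With the output port shorted to ground, the output series arm Z2 runs from the junction to ground; the shunt arm Z3 also runs from the junction to ground. They appear in parallel: Z3 || Z2 = 0 + j10.77 Ω.
Step 4 — Series with input arm Z1: Z_in = Z1 + (Z3 || Z2) = 0 - j1.795e+04 Ω = 1.795e+04∠-90.0° Ω.
Step 5 — Source phasor: V = 57.4∠83.7° V = 6.299 + j57.05 V.
Step 6 — Current: I = V / Z = -0.003178 + j0.0003509 A = 0.003197∠173.7° A.
Step 7 — Complex power: S = V·I* = 0 - j0.1835 VA.
Step 8 — Real power: P = Re(S) = 0 W.
Step 9 — Reactive power: Q = Im(S) = -0.1835 VAR.
Step 10 — Apparent power: |S| = 0.1835 VA.
Step 11 — Power factor: PF = P/|S| = 0 (leading).

(a) P = 0 W  (b) Q = -0.1835 VAR  (c) S = 0.1835 VA  (d) PF = 0 (leading)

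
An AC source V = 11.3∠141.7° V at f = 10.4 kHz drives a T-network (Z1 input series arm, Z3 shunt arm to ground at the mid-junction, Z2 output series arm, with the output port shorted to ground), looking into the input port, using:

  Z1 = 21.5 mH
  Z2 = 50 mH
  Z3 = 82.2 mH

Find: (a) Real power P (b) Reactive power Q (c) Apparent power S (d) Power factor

Step 1 — Angular frequency: ω = 2π·f = 2π·1.04e+04 = 6.535e+04 rad/s.
Step 2 — Component impedances:
  Z1: Z = jωL = j·6.535e+04·0.0215 = 0 + j1405 Ω
  Z2: Z = jωL = j·6.535e+04·0.05 = 0 + j3267 Ω
  Z3: Z = jωL = j·6.535e+04·0.0822 = 0 + j5371 Ω
Step 3 — With the output port shorted to ground, the output series arm Z2 runs from the junction to ground; the shunt arm Z3 also runs from the junction to ground. They appear in parallel: Z3 || Z2 = 0 + j2032 Ω.
Step 4 — Series with input arm Z1: Z_in = Z1 + (Z3 || Z2) = 0 + j3436 Ω = 3436∠90.0° Ω.
Step 5 — Source phasor: V = 11.3∠141.7° V = -8.868 + j7.004 V.
Step 6 — Current: I = V / Z = 0.002038 + j0.002581 A = 0.003288∠51.7° A.
Step 7 — Complex power: S = V·I* = 0 + j0.03716 VA.
Step 8 — Real power: P = Re(S) = 0 W.
Step 9 — Reactive power: Q = Im(S) = 0.03716 VAR.
Step 10 — Apparent power: |S| = 0.03716 VA.
Step 11 — Power factor: PF = P/|S| = 0 (lagging).

(a) P = 0 W  (b) Q = 0.03716 VAR  (c) S = 0.03716 VA  (d) PF = 0 (lagging)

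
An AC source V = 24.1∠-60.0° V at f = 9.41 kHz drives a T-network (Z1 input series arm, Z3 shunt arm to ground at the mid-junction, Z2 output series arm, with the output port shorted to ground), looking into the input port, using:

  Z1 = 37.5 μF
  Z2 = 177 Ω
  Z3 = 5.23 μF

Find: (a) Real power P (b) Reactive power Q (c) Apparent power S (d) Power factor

Step 1 — Angular frequency: ω = 2π·f = 2π·9410 = 5.912e+04 rad/s.
Step 2 — Component impedances:
  Z1: Z = 1/(jωC) = -j/(ω·C) = 0 - j0.451 Ω
  Z2: Z = R = 177 Ω
  Z3: Z = 1/(jωC) = -j/(ω·C) = 0 - j3.234 Ω
Step 3 — With the output port shorted to ground, the output series arm Z2 runs from the junction to ground; the shunt arm Z3 also runs from the junction to ground. They appear in parallel: Z3 || Z2 = 0.05907 - j3.233 Ω.
Step 4 — Series with input arm Z1: Z_in = Z1 + (Z3 || Z2) = 0.05907 - j3.684 Ω = 3.684∠-89.1° Ω.
Step 5 — Source phasor: V = 24.1∠-60.0° V = 12.05 - j20.87 V.
Step 6 — Current: I = V / Z = 5.717 + j3.179 A = 6.541∠29.1° A.
Step 7 — Complex power: S = V·I* = 2.527 - j157.6 VA.
Step 8 — Real power: P = Re(S) = 2.527 W.
Step 9 — Reactive power: Q = Im(S) = -157.6 VAR.
Step 10 — Apparent power: |S| = 157.6 VA.
Step 11 — Power factor: PF = P/|S| = 0.01603 (leading).

(a) P = 2.527 W  (b) Q = -157.6 VAR  (c) S = 157.6 VA  (d) PF = 0.01603 (leading)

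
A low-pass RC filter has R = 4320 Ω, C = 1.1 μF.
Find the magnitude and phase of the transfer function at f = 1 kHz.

Step 1 — Angular frequency: ω = 2π·1000 = 6283 rad/s.
Step 2 — Transfer function: H(jω) = 1/(1 + jωRC).
Step 3 — Denominator: 1 + jωRC = 1 + j·6283·4320·1.1e-06 = 1 + j29.86.
Step 4 — H = 0.00112 - j0.03345.
Step 5 — Magnitude: |H| = 0.03347 (-29.5 dB); phase: φ = -88.1°.

|H| = 0.03347 (-29.5 dB), φ = -88.1°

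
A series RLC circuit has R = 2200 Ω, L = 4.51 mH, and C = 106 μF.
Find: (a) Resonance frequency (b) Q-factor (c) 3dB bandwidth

Step 1 — Resonance condition Im(Z)=0 gives ω₀ = 1/√(LC).
Step 2 — ω₀ = 1/√(0.00451·0.000106) = 1446 rad/s.
Step 3 — f₀ = ω₀/(2π) = 230.2 Hz.
Step 4 — Series Q: Q = ω₀L/R = 1446·0.00451/2200 = 0.002965.
Step 5 — 3dB bandwidth: Δω = ω₀/Q = 4.878e+05 rad/s; BW = Δω/(2π) = 7.764e+04 Hz.

(a) f₀ = 230.2 Hz  (b) Q = 0.002965  (c) BW = 7.764e+04 Hz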